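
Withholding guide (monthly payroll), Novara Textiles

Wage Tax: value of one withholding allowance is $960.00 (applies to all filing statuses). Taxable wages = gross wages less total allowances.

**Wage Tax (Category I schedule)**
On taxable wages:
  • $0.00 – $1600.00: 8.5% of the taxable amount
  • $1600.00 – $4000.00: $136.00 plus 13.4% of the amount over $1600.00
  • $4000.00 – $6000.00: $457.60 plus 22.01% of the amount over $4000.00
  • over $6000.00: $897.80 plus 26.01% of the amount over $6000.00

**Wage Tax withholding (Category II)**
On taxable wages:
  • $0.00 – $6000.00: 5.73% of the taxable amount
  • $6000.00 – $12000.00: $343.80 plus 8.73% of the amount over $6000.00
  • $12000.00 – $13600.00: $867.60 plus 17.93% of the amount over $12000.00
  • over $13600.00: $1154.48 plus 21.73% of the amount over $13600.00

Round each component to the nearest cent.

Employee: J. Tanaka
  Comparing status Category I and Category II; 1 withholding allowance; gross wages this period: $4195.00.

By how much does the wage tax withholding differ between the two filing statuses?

$169.72

Wage Tax (Category I): taxable = $4195.00 − 1×$960.00 = $3235.00
  $136.00 + 13.4% × ($3235.00 − $1600.00) = $136.00 + 13.4% × $1635.00 = $355.09
Wage Tax (Category II): taxable = $4195.00 − 1×$960.00 = $3235.00
  5.73% × $3235.00 = $185.37
Difference: |$355.09 − $185.37| = $169.72 (higher under Category I)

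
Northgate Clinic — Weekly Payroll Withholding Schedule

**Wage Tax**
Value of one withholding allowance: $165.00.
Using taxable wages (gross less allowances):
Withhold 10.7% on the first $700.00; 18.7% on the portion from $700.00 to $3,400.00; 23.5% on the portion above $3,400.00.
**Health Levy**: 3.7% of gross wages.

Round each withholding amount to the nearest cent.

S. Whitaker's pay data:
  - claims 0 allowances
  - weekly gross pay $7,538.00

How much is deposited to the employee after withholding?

Wage Tax: taxable = $7,538.00
  $579.80 + 23.5% × ($7,538.00 − $3,400.00) = $579.80 + 23.5% × $4,138.00 = $1,552.23
Health Levy: 3.7% × $7,538.00 = $278.91
Total withheld: $1,552.23 + $278.91 = $1,831.14
Net pay: $7,538.00 − $1,831.14 = $5,706.86

$5,706.86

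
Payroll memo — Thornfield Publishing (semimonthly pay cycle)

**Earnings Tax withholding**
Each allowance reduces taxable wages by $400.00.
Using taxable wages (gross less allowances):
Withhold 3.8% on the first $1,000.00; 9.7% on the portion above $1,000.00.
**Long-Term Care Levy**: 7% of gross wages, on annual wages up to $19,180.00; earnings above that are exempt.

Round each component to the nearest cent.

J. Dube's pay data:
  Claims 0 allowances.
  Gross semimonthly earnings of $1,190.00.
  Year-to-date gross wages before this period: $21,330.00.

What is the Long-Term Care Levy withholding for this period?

$0.00

Long-Term Care Levy: YTD $21,330.00 ≥ cap $19,180.00 → $0.00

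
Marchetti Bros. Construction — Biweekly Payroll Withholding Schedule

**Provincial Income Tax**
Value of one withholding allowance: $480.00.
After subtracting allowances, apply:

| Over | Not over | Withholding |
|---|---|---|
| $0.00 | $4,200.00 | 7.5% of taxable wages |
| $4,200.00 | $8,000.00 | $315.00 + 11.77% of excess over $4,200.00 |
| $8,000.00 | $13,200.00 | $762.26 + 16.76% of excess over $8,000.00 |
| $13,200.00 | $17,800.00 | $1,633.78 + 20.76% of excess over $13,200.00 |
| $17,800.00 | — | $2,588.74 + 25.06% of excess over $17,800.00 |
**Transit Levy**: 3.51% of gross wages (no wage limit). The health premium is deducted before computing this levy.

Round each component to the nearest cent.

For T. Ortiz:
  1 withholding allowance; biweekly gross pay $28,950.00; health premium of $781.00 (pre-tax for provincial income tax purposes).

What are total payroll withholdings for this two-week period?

$6,055.65

Provincial Income Tax: taxable = $28,950.00 − $781.00 − 1×$480.00 = $27,689.00
  $2,588.74 + 25.06% × ($27,689.00 − $17,800.00) = $2,588.74 + 25.06% × $9,889.00 = $5,066.92
Transit Levy: 3.51% × $28,169.00 = $988.73
Total: $5,066.92 + $988.73 = $6,055.65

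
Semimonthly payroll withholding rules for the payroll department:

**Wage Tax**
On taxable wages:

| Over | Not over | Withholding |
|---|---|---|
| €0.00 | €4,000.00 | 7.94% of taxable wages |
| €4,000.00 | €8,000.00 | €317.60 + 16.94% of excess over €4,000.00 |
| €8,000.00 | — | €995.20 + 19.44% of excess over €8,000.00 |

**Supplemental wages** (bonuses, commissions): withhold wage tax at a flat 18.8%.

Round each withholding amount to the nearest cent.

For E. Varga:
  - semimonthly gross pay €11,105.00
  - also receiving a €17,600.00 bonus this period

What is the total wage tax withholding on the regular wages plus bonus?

Wage Tax: taxable = €11,105.00
  €995.20 + 19.44% × (€11,105.00 − €8,000.00) = €995.20 + 19.44% × €3,105.00 = €1,598.81
Supplemental (18.8% flat on bonus): 18.8% × €17,600.00 = €3,308.80
Total wage tax: €1,598.81 + €3,308.80 = €4,907.61

€4,907.61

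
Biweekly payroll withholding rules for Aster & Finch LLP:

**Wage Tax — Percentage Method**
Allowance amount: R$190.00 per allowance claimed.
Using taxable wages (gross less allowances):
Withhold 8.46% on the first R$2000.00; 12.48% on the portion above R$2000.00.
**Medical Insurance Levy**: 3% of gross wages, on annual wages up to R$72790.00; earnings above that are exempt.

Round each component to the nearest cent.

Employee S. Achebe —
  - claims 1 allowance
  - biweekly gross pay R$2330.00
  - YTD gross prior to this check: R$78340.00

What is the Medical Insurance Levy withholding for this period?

Medical Insurance Levy: YTD R$78340.00 ≥ cap R$72790.00 → R$0.00

R$0.00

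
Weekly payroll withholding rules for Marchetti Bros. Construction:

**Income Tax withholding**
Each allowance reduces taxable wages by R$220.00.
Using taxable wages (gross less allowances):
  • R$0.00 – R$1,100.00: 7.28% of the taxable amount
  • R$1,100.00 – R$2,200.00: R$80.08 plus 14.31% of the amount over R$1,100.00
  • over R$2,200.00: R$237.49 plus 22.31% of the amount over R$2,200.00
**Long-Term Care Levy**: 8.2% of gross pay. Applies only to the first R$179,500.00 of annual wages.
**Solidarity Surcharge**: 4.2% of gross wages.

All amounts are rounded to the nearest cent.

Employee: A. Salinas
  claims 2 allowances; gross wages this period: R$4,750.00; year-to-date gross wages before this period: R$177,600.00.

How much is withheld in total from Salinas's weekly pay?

Income Tax: taxable = R$4,750.00 − 2×R$220.00 = R$4,310.00
  R$237.49 + 22.31% × (R$4,310.00 − R$2,200.00) = R$237.49 + 22.31% × R$2,110.00 = R$708.23
Long-Term Care Levy: cap R$179,500.00 − YTD R$177,600.00 = R$1,900.00 subject; 8.2% × R$1,900.00 = R$155.80
Solidarity Surcharge: 4.2% × R$4,750.00 = R$199.50
Total: R$708.23 + R$155.80 + R$199.50 = R$1,063.53

R$1,063.53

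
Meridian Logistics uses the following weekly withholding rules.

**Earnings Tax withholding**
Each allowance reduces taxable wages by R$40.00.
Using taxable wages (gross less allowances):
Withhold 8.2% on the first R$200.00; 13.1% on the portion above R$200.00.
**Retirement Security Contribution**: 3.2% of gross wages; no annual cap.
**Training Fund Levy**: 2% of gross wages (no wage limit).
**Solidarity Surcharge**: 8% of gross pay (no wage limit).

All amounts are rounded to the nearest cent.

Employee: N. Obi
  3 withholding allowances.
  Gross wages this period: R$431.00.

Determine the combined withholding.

R$87.83

Earnings Tax: taxable = R$431.00 − 3×R$40.00 = R$311.00
  R$16.40 + 13.1% × (R$311.00 − R$200.00) = R$16.40 + 13.1% × R$111.00 = R$30.94
Retirement Security Contribution: 3.2% × R$431.00 = R$13.79
Training Fund Levy: 2% × R$431.00 = R$8.62
Solidarity Surcharge: 8% × R$431.00 = R$34.48
Total: R$30.94 + R$13.79 + R$8.62 + R$34.48 = R$87.83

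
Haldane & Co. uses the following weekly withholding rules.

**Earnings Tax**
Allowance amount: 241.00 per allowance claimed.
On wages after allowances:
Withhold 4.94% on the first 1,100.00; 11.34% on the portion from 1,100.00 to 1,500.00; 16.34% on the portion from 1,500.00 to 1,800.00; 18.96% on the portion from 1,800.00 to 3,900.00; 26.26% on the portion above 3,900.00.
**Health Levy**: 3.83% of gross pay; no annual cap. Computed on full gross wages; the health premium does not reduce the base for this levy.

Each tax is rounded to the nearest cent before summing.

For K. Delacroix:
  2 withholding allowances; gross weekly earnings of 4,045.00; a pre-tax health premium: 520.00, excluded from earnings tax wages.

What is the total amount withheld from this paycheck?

539.31

Earnings Tax: taxable = 4,045.00 − 520.00 − 2×241.00 = 3,043.00
  148.72 + 18.96% × (3,043.00 − 1,800.00) = 148.72 + 18.96% × 1,243.00 = 384.39
Health Levy: 3.83% × 4,045.00 = 154.92
Total: 384.39 + 154.92 = 539.31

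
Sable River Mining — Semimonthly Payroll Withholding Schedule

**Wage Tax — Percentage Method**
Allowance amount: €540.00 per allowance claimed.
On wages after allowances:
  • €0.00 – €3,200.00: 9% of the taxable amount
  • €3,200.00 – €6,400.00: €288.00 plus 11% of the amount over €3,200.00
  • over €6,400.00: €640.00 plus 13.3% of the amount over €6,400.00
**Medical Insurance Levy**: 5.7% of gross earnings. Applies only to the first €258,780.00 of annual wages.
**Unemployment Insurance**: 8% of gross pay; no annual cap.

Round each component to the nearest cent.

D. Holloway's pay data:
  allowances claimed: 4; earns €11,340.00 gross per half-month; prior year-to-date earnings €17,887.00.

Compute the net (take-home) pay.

Wage Tax: taxable = €11,340.00 − 4×€540.00 = €9,180.00
  €640.00 + 13.3% × (€9,180.00 − €6,400.00) = €640.00 + 13.3% × €2,780.00 = €1,009.74
Medical Insurance Levy: 5.7% × €11,340.00 = €646.38
Unemployment Insurance: 8% × €11,340.00 = €907.20
Total withheld: €1,009.74 + €646.38 + €907.20 = €2,563.32
Net pay: €11,340.00 − €2,563.32 = €8,776.68

€8,776.68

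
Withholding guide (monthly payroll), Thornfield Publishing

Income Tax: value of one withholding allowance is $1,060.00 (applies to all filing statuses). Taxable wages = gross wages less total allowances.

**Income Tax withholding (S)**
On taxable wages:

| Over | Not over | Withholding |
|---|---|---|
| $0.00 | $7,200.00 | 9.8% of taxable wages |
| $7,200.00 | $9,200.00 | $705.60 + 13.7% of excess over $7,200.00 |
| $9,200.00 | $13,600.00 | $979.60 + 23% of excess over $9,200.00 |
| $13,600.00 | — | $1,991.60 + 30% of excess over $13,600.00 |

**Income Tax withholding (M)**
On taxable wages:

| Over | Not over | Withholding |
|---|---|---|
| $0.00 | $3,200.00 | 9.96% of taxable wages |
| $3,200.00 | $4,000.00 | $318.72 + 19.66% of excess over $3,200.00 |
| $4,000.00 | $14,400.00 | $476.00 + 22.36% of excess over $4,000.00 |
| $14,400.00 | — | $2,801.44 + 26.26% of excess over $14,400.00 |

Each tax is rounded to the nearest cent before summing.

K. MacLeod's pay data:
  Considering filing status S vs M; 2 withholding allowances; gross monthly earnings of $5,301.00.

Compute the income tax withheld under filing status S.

$311.74

Income Tax (S): taxable = $5,301.00 − 2×$1,060.00 = $3,181.00
  9.8% × $3,181.00 = $311.74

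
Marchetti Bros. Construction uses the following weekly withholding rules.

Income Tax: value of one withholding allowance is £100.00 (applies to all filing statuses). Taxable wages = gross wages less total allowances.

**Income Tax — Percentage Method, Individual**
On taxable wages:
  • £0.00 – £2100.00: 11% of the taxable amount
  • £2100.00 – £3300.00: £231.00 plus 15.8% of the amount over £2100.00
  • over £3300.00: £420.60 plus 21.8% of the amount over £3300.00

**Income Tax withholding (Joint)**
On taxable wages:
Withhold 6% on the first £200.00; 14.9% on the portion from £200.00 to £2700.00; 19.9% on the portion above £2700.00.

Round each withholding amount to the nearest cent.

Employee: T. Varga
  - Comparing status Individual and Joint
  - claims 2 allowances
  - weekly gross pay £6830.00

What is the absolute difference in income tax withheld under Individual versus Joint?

£20.03

Income Tax (Individual): taxable = £6830.00 − 2×£100.00 = £6630.00
  £420.60 + 21.8% × (£6630.00 − £3300.00) = £420.60 + 21.8% × £3330.00 = £1146.54
Income Tax (Joint): taxable = £6830.00 − 2×£100.00 = £6630.00
  £384.50 + 19.9% × (£6630.00 − £2700.00) = £384.50 + 19.9% × £3930.00 = £1166.57
Difference: |£1146.54 − £1166.57| = £20.03 (higher under Joint)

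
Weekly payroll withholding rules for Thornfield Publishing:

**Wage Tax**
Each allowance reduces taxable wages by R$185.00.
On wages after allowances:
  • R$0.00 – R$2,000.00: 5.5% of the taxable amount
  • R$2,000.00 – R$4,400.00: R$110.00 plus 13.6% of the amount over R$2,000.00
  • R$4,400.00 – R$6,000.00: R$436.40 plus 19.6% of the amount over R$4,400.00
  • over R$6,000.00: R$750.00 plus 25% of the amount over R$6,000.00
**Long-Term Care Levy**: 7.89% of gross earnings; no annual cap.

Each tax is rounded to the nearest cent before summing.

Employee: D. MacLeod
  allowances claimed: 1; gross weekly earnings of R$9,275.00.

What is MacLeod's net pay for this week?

Wage Tax: taxable = R$9,275.00 − 1×R$185.00 = R$9,090.00
  R$750.00 + 25% × (R$9,090.00 − R$6,000.00) = R$750.00 + 25% × R$3,090.00 = R$1,522.50
Long-Term Care Levy: 7.89% × R$9,275.00 = R$731.80
Total withheld: R$1,522.50 + R$731.80 = R$2,254.30
Net pay: R$9,275.00 − R$2,254.30 = R$7,020.70

R$7,020.70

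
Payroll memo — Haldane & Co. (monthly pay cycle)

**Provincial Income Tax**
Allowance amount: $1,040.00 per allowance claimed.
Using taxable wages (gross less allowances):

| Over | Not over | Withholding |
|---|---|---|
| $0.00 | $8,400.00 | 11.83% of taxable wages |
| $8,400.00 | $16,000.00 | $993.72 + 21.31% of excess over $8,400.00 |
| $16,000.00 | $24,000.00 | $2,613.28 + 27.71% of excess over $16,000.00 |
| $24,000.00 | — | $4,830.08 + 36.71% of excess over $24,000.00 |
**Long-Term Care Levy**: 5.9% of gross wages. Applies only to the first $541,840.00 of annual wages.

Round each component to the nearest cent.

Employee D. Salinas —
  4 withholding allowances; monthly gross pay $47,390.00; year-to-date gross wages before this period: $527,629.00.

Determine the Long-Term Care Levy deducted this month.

$838.45

Long-Term Care Levy: cap $541,840.00 − YTD $527,629.00 = $14,211.00 subject; 5.9% × $14,211.00 = $838.45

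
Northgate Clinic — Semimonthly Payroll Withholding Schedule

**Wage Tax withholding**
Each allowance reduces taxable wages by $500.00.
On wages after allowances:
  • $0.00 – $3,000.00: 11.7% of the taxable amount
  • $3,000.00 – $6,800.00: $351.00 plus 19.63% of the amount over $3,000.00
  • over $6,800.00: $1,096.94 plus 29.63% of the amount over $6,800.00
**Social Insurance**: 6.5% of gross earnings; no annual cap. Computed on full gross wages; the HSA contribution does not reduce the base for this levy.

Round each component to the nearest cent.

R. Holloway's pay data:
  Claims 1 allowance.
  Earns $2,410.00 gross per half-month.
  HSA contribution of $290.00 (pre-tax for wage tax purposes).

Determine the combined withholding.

Wage Tax: taxable = $2,410.00 − $290.00 − 1×$500.00 = $1,620.00
  11.7% × $1,620.00 = $189.54
Social Insurance: 6.5% × $2,410.00 = $156.65
Total: $189.54 + $156.65 = $346.19

$346.19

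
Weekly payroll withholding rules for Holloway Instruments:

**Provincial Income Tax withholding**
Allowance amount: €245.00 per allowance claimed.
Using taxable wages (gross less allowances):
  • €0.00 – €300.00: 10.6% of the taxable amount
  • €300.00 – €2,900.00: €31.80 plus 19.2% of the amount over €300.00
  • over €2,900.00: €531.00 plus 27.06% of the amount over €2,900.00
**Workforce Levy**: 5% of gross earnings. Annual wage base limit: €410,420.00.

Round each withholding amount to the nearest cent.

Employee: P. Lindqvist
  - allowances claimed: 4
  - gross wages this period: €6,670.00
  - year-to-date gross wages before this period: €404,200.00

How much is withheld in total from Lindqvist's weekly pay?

€1,596.97

Provincial Income Tax: taxable = €6,670.00 − 4×€245.00 = €5,690.00
  €531.00 + 27.06% × (€5,690.00 − €2,900.00) = €531.00 + 27.06% × €2,790.00 = €1,285.97
Workforce Levy: cap €410,420.00 − YTD €404,200.00 = €6,220.00 subject; 5% × €6,220.00 = €311.00
Total: €1,285.97 + €311.00 = €1,596.97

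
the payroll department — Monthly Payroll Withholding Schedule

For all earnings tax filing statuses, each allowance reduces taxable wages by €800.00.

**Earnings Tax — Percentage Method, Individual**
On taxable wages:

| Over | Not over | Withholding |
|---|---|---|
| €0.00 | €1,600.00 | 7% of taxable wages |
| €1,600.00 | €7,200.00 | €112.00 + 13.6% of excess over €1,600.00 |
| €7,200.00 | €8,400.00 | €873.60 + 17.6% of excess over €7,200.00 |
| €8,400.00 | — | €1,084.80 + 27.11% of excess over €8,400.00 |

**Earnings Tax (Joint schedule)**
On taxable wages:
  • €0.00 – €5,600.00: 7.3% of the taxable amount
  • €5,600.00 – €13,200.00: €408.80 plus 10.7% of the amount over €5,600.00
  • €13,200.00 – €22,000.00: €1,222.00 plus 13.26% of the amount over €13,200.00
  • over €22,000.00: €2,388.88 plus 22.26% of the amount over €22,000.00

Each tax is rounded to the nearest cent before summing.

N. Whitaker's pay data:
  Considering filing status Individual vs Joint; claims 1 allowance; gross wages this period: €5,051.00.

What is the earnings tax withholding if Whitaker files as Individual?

Earnings Tax (Individual): taxable = €5,051.00 − 1×€800.00 = €4,251.00
  €112.00 + 13.6% × (€4,251.00 − €1,600.00) = €112.00 + 13.6% × €2,651.00 = €472.54

€472.54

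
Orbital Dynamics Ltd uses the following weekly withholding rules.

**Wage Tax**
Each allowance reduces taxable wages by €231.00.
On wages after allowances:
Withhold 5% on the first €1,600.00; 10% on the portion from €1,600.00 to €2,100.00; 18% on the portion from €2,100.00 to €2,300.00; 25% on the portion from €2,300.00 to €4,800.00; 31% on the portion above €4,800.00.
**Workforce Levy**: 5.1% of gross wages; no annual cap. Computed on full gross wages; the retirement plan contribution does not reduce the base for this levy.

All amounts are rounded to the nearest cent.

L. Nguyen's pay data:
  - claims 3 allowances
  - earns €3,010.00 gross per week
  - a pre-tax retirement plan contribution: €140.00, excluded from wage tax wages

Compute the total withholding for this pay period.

€297.37

Wage Tax: taxable = €3,010.00 − €140.00 − 3×€231.00 = €2,177.00
  €130.00 + 18% × (€2,177.00 − €2,100.00) = €130.00 + 18% × €77.00 = €143.86
Workforce Levy: 5.1% × €3,010.00 = €153.51
Total: €143.86 + €153.51 = €297.37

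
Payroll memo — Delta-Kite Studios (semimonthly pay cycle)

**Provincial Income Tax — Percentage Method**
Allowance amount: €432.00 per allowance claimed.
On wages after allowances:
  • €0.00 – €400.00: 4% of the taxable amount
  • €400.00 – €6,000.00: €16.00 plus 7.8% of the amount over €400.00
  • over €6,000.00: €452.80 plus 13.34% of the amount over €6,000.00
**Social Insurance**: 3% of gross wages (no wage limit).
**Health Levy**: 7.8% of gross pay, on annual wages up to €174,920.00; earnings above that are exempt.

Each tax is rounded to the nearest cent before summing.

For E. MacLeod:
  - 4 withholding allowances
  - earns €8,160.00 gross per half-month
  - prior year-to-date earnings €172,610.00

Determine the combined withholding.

€935.41

Provincial Income Tax: taxable = €8,160.00 − 4×€432.00 = €6,432.00
  €452.80 + 13.34% × (€6,432.00 − €6,000.00) = €452.80 + 13.34% × €432.00 = €510.43
Social Insurance: 3% × €8,160.00 = €244.80
Health Levy: cap €174,920.00 − YTD €172,610.00 = €2,310.00 subject; 7.8% × €2,310.00 = €180.18
Total: €510.43 + €244.80 + €180.18 = €935.41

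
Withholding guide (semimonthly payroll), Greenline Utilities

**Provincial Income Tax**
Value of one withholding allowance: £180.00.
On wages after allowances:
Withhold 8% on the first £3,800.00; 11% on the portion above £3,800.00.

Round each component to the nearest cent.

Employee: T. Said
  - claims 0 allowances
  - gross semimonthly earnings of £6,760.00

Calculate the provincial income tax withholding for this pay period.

Provincial Income Tax: taxable = £6,760.00
  £304.00 + 11% × (£6,760.00 − £3,800.00) = £304.00 + 11% × £2,960.00 = £629.60

£629.60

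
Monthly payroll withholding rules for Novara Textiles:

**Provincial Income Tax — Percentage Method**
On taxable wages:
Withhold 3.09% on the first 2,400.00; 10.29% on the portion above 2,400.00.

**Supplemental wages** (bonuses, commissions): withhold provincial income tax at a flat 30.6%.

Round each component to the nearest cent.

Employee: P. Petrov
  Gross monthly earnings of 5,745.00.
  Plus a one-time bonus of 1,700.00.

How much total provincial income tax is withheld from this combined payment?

Provincial Income Tax: taxable = 5,745.00
  74.16 + 10.29% × (5,745.00 − 2,400.00) = 74.16 + 10.29% × 3,345.00 = 418.36
Supplemental (30.6% flat on bonus): 30.6% × 1,700.00 = 520.20
Total provincial income tax: 418.36 + 520.20 = 938.56

938.56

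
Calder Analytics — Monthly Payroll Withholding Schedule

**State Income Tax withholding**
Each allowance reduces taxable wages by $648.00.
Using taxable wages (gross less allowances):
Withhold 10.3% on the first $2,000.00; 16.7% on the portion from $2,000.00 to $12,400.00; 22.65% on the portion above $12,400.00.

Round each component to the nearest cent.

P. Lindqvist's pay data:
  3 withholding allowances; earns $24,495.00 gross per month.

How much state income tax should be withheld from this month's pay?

State Income Tax: taxable = $24,495.00 − 3×$648.00 = $22,551.00
  $1,942.80 + 22.65% × ($22,551.00 − $12,400.00) = $1,942.80 + 22.65% × $10,151.00 = $4,242.00

$4,242.00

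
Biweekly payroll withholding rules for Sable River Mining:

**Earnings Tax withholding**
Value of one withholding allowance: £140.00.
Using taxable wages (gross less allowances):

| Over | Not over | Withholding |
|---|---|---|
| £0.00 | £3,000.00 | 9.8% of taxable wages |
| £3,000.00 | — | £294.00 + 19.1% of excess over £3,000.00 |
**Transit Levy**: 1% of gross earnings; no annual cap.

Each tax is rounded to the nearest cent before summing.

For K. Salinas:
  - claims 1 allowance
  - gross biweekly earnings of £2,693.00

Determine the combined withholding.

£277.12

Earnings Tax: taxable = £2,693.00 − 1×£140.00 = £2,553.00
  9.8% × £2,553.00 = £250.19
Transit Levy: 1% × £2,693.00 = £26.93
Total: £250.19 + £26.93 = £277.12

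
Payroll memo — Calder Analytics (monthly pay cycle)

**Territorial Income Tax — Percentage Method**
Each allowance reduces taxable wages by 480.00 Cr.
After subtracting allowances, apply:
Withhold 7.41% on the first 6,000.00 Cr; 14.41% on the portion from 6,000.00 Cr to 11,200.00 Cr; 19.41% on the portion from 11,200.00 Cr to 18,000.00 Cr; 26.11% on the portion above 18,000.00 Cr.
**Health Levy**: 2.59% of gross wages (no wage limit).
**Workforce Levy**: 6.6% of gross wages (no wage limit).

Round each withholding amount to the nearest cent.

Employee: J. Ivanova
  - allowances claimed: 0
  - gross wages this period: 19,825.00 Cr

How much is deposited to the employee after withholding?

Territorial Income Tax: taxable = 19,825.00 Cr
  2,513.80 Cr + 26.11% × (19,825.00 Cr − 18,000.00 Cr) = 2,513.80 Cr + 26.11% × 1,825.00 Cr = 2,990.31 Cr
Health Levy: 2.59% × 19,825.00 Cr = 513.47 Cr
Workforce Levy: 6.6% × 19,825.00 Cr = 1,308.45 Cr
Total withheld: 2,990.31 Cr + 513.47 Cr + 1,308.45 Cr = 4,812.23 Cr
Net pay: 19,825.00 Cr − 4,812.23 Cr = 15,012.77 Cr

15,012.77 Cr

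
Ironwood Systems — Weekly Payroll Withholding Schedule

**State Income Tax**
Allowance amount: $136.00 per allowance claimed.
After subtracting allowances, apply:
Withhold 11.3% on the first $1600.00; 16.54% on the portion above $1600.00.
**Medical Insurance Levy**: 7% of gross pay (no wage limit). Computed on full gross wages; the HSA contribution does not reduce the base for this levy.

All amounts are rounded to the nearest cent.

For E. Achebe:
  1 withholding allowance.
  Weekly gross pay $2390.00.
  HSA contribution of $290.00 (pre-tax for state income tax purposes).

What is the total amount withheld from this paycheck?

$408.31

State Income Tax: taxable = $2390.00 − $290.00 − 1×$136.00 = $1964.00
  $180.80 + 16.54% × ($1964.00 − $1600.00) = $180.80 + 16.54% × $364.00 = $241.01
Medical Insurance Levy: 7% × $2390.00 = $167.30
Total: $241.01 + $167.30 = $408.31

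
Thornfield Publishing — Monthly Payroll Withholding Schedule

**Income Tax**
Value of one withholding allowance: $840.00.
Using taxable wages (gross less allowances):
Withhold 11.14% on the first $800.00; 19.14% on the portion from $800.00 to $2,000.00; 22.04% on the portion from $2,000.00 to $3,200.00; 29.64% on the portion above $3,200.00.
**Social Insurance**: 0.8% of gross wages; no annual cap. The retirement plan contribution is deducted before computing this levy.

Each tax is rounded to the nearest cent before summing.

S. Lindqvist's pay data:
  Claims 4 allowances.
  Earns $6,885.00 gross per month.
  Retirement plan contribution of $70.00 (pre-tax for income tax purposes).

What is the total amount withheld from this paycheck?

$713.38

Income Tax: taxable = $6,885.00 − $70.00 − 4×$840.00 = $3,455.00
  $583.28 + 29.64% × ($3,455.00 − $3,200.00) = $583.28 + 29.64% × $255.00 = $658.86
Social Insurance: 0.8% × $6,815.00 = $54.52
Total: $658.86 + $54.52 = $713.38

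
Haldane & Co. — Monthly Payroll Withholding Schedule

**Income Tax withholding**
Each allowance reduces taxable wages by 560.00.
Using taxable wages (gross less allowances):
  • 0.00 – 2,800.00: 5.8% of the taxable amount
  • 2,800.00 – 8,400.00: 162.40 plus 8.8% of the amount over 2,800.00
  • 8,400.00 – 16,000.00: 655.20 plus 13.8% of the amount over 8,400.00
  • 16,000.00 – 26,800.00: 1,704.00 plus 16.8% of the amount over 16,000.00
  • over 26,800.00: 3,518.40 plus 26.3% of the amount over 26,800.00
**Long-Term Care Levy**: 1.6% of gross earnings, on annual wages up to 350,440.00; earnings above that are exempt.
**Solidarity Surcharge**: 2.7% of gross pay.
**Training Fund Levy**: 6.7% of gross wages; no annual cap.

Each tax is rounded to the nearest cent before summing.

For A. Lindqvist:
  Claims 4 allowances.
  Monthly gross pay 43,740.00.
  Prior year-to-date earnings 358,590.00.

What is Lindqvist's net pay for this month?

32,243.94

Income Tax: taxable = 43,740.00 − 4×560.00 = 41,500.00
  3,518.40 + 26.3% × (41,500.00 − 26,800.00) = 3,518.40 + 26.3% × 14,700.00 = 7,384.50
Long-Term Care Levy: YTD 358,590.00 ≥ cap 350,440.00 → 0.00
Solidarity Surcharge: 2.7% × 43,740.00 = 1,180.98
Training Fund Levy: 6.7% × 43,740.00 = 2,930.58
Total withheld: 7,384.50 + 0.00 + 1,180.98 + 2,930.58 = 11,496.06
Net pay: 43,740.00 − 11,496.06 = 32,243.94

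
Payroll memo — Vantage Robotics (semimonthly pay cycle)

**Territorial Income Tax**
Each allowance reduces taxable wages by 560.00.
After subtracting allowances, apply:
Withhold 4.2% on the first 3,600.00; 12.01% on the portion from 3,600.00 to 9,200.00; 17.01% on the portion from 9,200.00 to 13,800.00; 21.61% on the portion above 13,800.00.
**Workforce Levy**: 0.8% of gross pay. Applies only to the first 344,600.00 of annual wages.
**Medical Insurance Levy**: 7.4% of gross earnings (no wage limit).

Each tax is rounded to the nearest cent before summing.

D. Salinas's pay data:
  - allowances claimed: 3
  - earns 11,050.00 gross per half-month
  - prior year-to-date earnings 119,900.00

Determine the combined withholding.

Territorial Income Tax: taxable = 11,050.00 − 3×560.00 = 9,370.00
  823.76 + 17.01% × (9,370.00 − 9,200.00) = 823.76 + 17.01% × 170.00 = 852.68
Workforce Levy: 0.8% × 11,050.00 = 88.40
Medical Insurance Levy: 7.4% × 11,050.00 = 817.70
Total: 852.68 + 88.40 + 817.70 = 1,758.78

1,758.78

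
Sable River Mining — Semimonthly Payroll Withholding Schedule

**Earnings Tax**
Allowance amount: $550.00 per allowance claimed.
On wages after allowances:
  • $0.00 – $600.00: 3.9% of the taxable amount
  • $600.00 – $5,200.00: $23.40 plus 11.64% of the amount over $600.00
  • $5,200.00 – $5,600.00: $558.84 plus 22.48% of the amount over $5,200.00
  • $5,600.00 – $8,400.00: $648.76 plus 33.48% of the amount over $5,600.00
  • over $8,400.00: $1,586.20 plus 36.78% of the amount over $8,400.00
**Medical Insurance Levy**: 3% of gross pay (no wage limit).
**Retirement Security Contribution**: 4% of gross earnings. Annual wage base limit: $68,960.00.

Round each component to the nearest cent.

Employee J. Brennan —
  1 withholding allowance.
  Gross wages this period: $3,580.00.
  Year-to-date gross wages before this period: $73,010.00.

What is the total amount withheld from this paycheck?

$413.65

Earnings Tax: taxable = $3,580.00 − 1×$550.00 = $3,030.00
  $23.40 + 11.64% × ($3,030.00 − $600.00) = $23.40 + 11.64% × $2,430.00 = $306.25
Medical Insurance Levy: 3% × $3,580.00 = $107.40
Retirement Security Contribution: YTD $73,010.00 ≥ cap $68,960.00 → $0.00
Total: $306.25 + $107.40 + $0.00 = $413.65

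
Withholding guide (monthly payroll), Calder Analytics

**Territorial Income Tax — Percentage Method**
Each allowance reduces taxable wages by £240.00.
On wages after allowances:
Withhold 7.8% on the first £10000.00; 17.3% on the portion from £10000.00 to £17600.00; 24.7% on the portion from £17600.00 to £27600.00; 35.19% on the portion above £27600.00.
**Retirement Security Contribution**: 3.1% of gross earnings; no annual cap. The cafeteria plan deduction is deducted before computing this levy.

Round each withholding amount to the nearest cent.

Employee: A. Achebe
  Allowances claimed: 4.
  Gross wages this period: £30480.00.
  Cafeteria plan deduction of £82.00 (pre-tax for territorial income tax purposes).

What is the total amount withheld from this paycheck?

£6153.93

Territorial Income Tax: taxable = £30480.00 − £82.00 − 4×£240.00 = £29438.00
  £4564.80 + 35.19% × (£29438.00 − £27600.00) = £4564.80 + 35.19% × £1838.00 = £5211.59
Retirement Security Contribution: 3.1% × £30398.00 = £942.34
Total: £5211.59 + £942.34 = £6153.93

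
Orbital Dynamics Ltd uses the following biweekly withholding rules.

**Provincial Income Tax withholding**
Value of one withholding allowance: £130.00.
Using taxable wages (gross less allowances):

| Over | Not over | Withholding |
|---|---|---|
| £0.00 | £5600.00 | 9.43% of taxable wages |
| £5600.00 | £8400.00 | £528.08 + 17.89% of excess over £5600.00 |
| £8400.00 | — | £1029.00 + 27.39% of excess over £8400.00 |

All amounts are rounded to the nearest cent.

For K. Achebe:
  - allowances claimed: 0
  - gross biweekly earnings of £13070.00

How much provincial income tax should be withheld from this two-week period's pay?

Provincial Income Tax: taxable = £13070.00
  £1029.00 + 27.39% × (£13070.00 − £8400.00) = £1029.00 + 27.39% × £4670.00 = £2308.11

£2308.11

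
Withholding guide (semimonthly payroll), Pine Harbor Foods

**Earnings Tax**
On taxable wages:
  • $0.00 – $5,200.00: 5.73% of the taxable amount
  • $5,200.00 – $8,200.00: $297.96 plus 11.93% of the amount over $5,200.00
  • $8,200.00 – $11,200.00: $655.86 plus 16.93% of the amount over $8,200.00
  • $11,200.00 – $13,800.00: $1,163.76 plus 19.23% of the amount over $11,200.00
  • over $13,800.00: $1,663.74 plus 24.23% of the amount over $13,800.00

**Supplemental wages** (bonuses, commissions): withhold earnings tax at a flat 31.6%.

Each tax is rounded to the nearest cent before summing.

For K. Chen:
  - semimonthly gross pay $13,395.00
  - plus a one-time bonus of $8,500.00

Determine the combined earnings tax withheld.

Earnings Tax: taxable = $13,395.00
  $1,163.76 + 19.23% × ($13,395.00 − $11,200.00) = $1,163.76 + 19.23% × $2,195.00 = $1,585.86
Supplemental (31.6% flat on bonus): 31.6% × $8,500.00 = $2,686.00
Total earnings tax: $1,585.86 + $2,686.00 = $4,271.86

$4,271.86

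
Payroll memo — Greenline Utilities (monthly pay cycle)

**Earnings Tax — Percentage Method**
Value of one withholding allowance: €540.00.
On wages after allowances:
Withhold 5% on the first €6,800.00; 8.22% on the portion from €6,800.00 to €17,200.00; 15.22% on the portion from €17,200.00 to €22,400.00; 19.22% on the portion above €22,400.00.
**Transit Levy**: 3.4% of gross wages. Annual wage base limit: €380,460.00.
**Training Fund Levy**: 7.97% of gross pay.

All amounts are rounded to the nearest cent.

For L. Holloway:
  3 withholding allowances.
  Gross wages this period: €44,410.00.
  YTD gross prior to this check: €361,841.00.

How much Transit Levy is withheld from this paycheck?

Transit Levy: cap €380,460.00 − YTD €361,841.00 = €18,619.00 subject; 3.4% × €18,619.00 = €633.05

€633.05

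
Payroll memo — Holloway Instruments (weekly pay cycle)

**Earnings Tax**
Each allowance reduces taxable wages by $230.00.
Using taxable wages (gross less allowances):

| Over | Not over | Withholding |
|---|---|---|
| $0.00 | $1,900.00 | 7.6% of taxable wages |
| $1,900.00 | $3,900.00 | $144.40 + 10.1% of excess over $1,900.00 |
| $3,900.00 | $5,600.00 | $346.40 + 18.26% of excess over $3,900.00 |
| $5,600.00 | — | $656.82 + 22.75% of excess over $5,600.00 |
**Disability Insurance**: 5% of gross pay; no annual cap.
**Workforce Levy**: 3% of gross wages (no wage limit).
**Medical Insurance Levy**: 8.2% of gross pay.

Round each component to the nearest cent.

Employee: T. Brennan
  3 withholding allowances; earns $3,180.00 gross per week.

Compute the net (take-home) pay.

Earnings Tax: taxable = $3,180.00 − 3×$230.00 = $2,490.00
  $144.40 + 10.1% × ($2,490.00 − $1,900.00) = $144.40 + 10.1% × $590.00 = $203.99
Disability Insurance: 5% × $3,180.00 = $159.00
Workforce Levy: 3% × $3,180.00 = $95.40
Medical Insurance Levy: 8.2% × $3,180.00 = $260.76
Total withheld: $203.99 + $159.00 + $95.40 + $260.76 = $719.15
Net pay: $3,180.00 − $719.15 = $2,460.85

$2,460.85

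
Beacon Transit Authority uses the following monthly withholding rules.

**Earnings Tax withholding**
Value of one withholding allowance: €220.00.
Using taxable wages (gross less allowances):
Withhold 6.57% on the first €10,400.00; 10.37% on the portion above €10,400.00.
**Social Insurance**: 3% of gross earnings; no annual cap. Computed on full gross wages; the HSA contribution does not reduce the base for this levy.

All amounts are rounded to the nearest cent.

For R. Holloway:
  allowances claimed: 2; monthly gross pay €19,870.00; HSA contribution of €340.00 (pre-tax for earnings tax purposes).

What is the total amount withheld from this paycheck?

Earnings Tax: taxable = €19,870.00 − €340.00 − 2×€220.00 = €19,090.00
  €683.28 + 10.37% × (€19,090.00 − €10,400.00) = €683.28 + 10.37% × €8,690.00 = €1,584.43
Social Insurance: 3% × €19,870.00 = €596.10
Total: €1,584.43 + €596.10 = €2,180.53

€2,180.53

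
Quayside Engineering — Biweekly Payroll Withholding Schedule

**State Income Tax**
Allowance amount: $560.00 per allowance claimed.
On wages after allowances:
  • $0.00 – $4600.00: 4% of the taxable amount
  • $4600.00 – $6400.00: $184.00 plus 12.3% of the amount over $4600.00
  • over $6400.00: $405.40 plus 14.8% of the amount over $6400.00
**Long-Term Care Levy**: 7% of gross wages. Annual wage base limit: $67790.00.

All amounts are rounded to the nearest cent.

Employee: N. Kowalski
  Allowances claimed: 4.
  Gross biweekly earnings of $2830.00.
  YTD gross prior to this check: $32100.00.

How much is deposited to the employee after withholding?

$2608.30

State Income Tax: taxable = $2830.00 − 4×$560.00 = $590.00
  4% × $590.00 = $23.60
Long-Term Care Levy: 7% × $2830.00 = $198.10
Total withheld: $23.60 + $198.10 = $221.70
Net pay: $2830.00 − $221.70 = $2608.30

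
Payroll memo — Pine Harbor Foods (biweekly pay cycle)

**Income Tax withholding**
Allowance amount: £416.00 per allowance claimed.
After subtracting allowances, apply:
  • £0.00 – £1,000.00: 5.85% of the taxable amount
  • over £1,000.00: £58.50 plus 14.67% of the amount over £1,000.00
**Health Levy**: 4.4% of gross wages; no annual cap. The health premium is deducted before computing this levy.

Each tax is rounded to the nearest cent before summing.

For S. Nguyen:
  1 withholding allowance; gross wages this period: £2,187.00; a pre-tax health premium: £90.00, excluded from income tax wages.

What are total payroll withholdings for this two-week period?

Income Tax: taxable = £2,187.00 − £90.00 − 1×£416.00 = £1,681.00
  £58.50 + 14.67% × (£1,681.00 − £1,000.00) = £58.50 + 14.67% × £681.00 = £158.40
Health Levy: 4.4% × £2,097.00 = £92.27
Total: £158.40 + £92.27 = £250.67

£250.67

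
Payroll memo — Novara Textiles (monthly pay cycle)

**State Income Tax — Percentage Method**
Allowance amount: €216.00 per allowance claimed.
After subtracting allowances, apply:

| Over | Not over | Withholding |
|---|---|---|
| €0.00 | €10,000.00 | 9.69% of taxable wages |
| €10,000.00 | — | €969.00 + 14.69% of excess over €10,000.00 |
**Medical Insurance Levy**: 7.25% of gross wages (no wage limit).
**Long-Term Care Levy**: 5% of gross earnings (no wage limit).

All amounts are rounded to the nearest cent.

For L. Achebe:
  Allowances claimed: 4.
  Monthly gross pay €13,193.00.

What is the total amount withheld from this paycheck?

€2,927.27

State Income Tax: taxable = €13,193.00 − 4×€216.00 = €12,329.00
  €969.00 + 14.69% × (€12,329.00 − €10,000.00) = €969.00 + 14.69% × €2,329.00 = €1,311.13
Medical Insurance Levy: 7.25% × €13,193.00 = €956.49
Long-Term Care Levy: 5% × €13,193.00 = €659.65
Total: €1,311.13 + €956.49 + €659.65 = €2,927.27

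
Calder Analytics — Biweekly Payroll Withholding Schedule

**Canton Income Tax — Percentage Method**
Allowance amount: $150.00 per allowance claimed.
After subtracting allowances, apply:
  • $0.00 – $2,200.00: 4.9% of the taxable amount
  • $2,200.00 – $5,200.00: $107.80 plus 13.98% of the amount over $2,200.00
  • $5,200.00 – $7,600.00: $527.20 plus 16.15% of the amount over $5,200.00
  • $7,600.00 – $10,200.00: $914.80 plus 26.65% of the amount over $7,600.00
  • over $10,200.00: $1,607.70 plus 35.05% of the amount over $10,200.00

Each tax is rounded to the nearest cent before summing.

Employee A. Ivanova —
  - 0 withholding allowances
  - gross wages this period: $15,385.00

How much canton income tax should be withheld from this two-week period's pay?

$3,425.04

Canton Income Tax: taxable = $15,385.00
  $1,607.70 + 35.05% × ($15,385.00 − $10,200.00) = $1,607.70 + 35.05% × $5,185.00 = $3,425.04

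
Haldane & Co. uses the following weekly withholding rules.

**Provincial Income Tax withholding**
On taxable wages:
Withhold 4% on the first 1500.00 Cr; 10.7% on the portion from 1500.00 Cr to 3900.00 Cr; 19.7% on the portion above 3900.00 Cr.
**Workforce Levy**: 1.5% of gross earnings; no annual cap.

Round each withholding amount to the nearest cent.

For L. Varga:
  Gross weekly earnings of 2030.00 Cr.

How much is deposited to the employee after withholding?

1882.84 Cr

Provincial Income Tax: taxable = 2030.00 Cr
  60.00 Cr + 10.7% × (2030.00 Cr − 1500.00 Cr) = 60.00 Cr + 10.7% × 530.00 Cr = 116.71 Cr
Workforce Levy: 1.5% × 2030.00 Cr = 30.45 Cr
Total withheld: 116.71 Cr + 30.45 Cr = 147.16 Cr
Net pay: 2030.00 Cr − 147.16 Cr = 1882.84 Cr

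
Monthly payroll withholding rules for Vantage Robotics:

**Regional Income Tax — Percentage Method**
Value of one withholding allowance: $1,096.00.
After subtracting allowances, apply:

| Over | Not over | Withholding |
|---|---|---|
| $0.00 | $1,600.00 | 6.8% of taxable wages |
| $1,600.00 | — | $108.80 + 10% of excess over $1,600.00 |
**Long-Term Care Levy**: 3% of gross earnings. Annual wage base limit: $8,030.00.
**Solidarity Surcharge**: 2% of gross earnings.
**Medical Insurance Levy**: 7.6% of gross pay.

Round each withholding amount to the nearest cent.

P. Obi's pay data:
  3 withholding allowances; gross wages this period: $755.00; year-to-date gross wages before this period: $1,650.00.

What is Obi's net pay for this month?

Regional Income Tax: taxable = $755.00 − 3×$1,096.00 = $-2,533.00
  Taxable ≤ 0 → $0.00
Long-Term Care Levy: 3% × $755.00 = $22.65
Solidarity Surcharge: 2% × $755.00 = $15.10
Medical Insurance Levy: 7.6% × $755.00 = $57.38
Total withheld: $0.00 + $22.65 + $15.10 + $57.38 = $95.13
Net pay: $755.00 − $95.13 = $659.87

$659.87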